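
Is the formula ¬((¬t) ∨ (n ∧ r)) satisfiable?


Search for a satisfying assignment over {n, r, t}.
Try n=F, r=F, t=T: the formula evaluates to T.
A satisfying assignment exists.

Satisfiable.


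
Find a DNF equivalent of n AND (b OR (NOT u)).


Step 1: Distribute ∧ over ∨: n ∧ (b ∨ (¬u)) = (n ∧ b) ∨ (n ∧ (¬u)).

(n AND b) OR (n AND (NOT u))


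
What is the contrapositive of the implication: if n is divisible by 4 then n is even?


The contrapositive of (P → Q) is (¬Q → ¬P); it is logically equivalent to the original.
Here P = 'n is divisible by 4' and Q = 'n is even'.

If not (n is even), then not (n is divisible by 4).


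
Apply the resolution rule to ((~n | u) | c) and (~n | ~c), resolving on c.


The clauses contain complementary literals c and ~c.
Resolution eliminates this pair and disjoins the remaining literals (merging duplicates).

(u | ~n)


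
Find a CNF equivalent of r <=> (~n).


Step 1: Rewrite r ↔ (¬n) as (r → (¬n)) ∧ ((¬n) → r).
Step 2: Rewrite each implication as a disjunction.
Step 3: Eliminate any double negations (¬¬X = X).

((~r) | (~n)) & (n | r)


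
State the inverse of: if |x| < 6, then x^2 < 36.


The inverse of (P → Q) is (¬P → ¬Q). It is equivalent to the converse, not to the original.
Here P = '|x| < 6' and Q = 'x^2 < 36'.

If not (|x| < 6), then not (x^2 < 36).


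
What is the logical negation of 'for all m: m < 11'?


¬(for all x: φ) = there exists x: ¬φ, and ¬(there exists x: φ) = for all x: ¬φ.
Apply to the universal statement.

there exists m: NOT(m < 11)


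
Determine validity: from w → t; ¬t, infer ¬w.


This matches the form of modus tollens: the conclusion follows in every model of the premises.

Valid.


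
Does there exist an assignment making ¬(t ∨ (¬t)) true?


Check all 2 assignments over {t}:
t | φ
-----
F | F
T | F
No assignment makes the formula true.

Unsatisfiable.


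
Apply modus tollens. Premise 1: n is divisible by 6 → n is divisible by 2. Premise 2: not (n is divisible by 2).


Modus tollens: from (P → Q) and ¬Q, infer ¬P.
Q = 'n is divisible by 2' is denied; since P → Q, P must also fail.

Not (n is divisible by 6).


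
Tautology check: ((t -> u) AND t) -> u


Build the truth table over {t, u}:
t | u | φ
---------
F | F | T
T | F | T
F | T | T
T | T | T
Every row evaluates to true.

Yes, it is a tautology.


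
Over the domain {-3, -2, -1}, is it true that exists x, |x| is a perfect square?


Evaluate the predicate on each element: -3:False, -2:False, -1:True.
Witness x = -1 satisfies the predicate.

True


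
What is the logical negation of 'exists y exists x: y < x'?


Negation flips each quantifier (∀↔∃) and negates the inner predicate.
¬(exists y exists x: φ) = forall y forall x: ¬φ.

forall y forall x: ~(y < x)


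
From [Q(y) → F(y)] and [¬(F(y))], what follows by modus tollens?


Modus tollens: from (P → Q) and ¬Q, infer ¬P.
Q = 'F(y)' is denied; since P → Q, P must also fail.

Not (Q(y)).


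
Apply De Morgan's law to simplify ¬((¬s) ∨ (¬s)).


De Morgan: the negation of a disjunction is the conjunction of the negations.
Distribute ¬ across ∨, flipping it to ∧, and negate each literal.

s ∧ s


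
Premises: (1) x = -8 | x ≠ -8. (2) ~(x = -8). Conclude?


Disjunctive syllogism: from (P ∨ Q) and ¬P, infer Q.
One disjunct, 'x = -8', is ruled out; the other must hold.

x ≠ -8


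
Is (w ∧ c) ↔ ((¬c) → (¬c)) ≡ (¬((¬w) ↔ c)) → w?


Compare truth tables:
c | w | φ | ψ
-------------
F | F | F | F
T | F | F | T
F | T | F | T
T | T | T | T
They differ at row 2 (c=T, w=F): φ=F but ψ=T.

No, they are not logically equivalent.


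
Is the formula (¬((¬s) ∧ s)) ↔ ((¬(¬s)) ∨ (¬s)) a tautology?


Build the truth table over {s}:
s | φ
-----
F | T
T | T
Every row evaluates to true.

Yes, it is a tautology.


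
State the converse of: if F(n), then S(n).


The converse of (P → Q) is (Q → P). It is not in general equivalent to the original.
Here P = 'F(n)' and Q = 'S(n)'.

If S(n), then F(n).


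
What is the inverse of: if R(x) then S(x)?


The inverse of (P → Q) is (¬P → ¬Q). It is equivalent to the converse, not to the original.
Here P = 'R(x)' and Q = 'S(x)'.

If not (R(x)), then not (S(x)).


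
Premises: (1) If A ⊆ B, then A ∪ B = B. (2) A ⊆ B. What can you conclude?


Modus ponens: from (P → Q) and P, infer Q.
P = 'A ⊆ B' is asserted, and P → Q holds, so Q follows.

A ∪ B = B.


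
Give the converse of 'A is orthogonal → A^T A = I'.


The converse of (P → Q) is (Q → P). It is not in general equivalent to the original.
Here P = 'A is orthogonal' and Q = 'A^T A = I'.

If A^T A = I, then A is orthogonal.


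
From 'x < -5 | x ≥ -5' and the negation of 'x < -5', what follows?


Disjunctive syllogism: from (P ∨ Q) and ¬P, infer Q.
One disjunct, 'x < -5', is ruled out; the other must hold.

x ≥ -5


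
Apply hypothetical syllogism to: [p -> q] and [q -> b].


Hypothetical syllogism: from (P → Q) and (Q → R), infer (P → R).
Chain the two implications through the shared middle term 'q'.

p -> b


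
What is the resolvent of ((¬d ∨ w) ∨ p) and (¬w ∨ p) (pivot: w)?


The clauses contain complementary literals w and ¬w.
Resolution eliminates this pair and disjoins the remaining literals (merging duplicates).

(¬d ∨ p)


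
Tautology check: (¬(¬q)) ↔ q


Build the truth table over {q}:
q | φ
-----
F | T
T | T
Every row evaluates to true.

Yes, it is a tautology.


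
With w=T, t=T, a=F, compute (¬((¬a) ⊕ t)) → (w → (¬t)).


Substitute w=T, t=T, a=F:
¬a = T
(¬a) ⊕ t = T ⊕ T = F
¬((¬a) ⊕ t) = T
¬t = F
w → (¬t) = T → F = F
(¬((¬a) ⊕ t)) → (w → (¬t)) = T → F = F

F


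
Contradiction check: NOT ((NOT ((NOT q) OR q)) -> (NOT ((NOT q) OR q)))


Truth table over {q}:
q | φ
-----
F | F
T | F
Every row is false.

Yes, it is a contradiction.


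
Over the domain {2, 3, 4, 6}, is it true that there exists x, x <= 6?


Evaluate the predicate on each element: 2:T, 3:T, 4:T, 6:T.
Witness x = 2 satisfies the predicate.

T


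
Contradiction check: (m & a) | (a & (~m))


Truth table over {a, m}:
a | m | φ
---------
False | False | False
True | False | True
False | True | False
True | True | True
Satisfying assignment at row 2: a=True, m=False gives True.

No, it is not a contradiction.


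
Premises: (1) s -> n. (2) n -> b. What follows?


Hypothetical syllogism: from (P → Q) and (Q → R), infer (P → R).
Chain the two implications through the shared middle term 'n'.

s -> b


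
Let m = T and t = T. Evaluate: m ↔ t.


Biconditional is true when both operands have the same truth value.
Substitute: m=T, t=T.
T ↔ T evaluates to T.

T


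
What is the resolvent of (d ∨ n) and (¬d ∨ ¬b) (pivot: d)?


The clauses contain complementary literals d and ¬d.
Resolution eliminates this pair and disjoins the remaining literals (merging duplicates).

(n ∨ ¬b)


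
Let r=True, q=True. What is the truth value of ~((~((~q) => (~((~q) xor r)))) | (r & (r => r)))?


Substitute r=True, q=True:
~q = False
~q = False
(~q) xor r = False xor True = True
~((~q) xor r) = False
(~q) => (~((~q) xor r)) = False => False = True
~((~q) => (~((~q) xor r))) = False
r => r = True => True = True
r & (r => r) = True & True = True
(~((~q) => (~((~q) xor r)))) | (r & (r => r)) = False | True = True
~((~((~q) => (~((~q) xor r)))) | (r & (r => r))) = False

False


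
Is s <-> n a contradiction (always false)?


Truth table over {n, s}:
n | s | φ
---------
F | F | T
T | F | F
F | T | F
T | T | T
Satisfying assignment at row 1: n=F, s=F gives T.

No, it is not a contradiction.


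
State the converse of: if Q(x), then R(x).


The converse of (P → Q) is (Q → P). It is not in general equivalent to the original.
Here P = 'Q(x)' and Q = 'R(x)'.

If R(x), then Q(x).


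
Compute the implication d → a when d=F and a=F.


Implication is false only when antecedent is true and consequent is false.
Substitute: d=F, a=F.
F → F evaluates to T.

T


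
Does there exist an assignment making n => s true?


Search for a satisfying assignment over {n, s}.
Try n=False, s=False: the formula evaluates to True.
A satisfying assignment exists.

Satisfiable.


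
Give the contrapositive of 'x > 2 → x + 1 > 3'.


The contrapositive of (P → Q) is (¬Q → ¬P); it is logically equivalent to the original.
Here P = 'x > 2' and Q = 'x + 1 > 3'.

If not (x + 1 > 3), then not (x > 2).


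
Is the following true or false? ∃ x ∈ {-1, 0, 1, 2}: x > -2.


Evaluate the predicate on each element: -1:T, 0:T, 1:T, 2:T.
Witness x = -1 satisfies the predicate.

T


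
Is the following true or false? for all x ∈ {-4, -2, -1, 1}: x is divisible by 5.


Evaluate the predicate on each element: -4:F, -2:F, -1:F, 1:F.
Counterexample x = -4 fails the predicate.

F


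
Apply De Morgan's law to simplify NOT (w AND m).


De Morgan: the negation of a conjunction is the disjunction of the negations.
Distribute NOT across AND, flipping it to OR, and negate each literal.

(NOT w) OR (NOT m)


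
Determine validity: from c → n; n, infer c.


This is affirming the consequent (fallacy). There exist truth assignments where the premises are all true but the conclusion is false.

Invalid.


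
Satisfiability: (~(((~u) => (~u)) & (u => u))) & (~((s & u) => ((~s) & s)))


Check all 4 assignments over {s, u}:
s | u | φ
---------
False | False | False
True | False | False
False | True | False
True | True | False
No assignment makes the formula true.

Unsatisfiable.


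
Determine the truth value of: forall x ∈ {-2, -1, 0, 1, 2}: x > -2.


Evaluate the predicate on each element: -2:False, -1:True, 0:True, 1:True, 2:True.
Counterexample x = -2 fails the predicate.

False


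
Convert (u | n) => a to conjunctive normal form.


Step 1: Rewrite as ¬(u ∨ n) ∨ a = (¬u ∧ ¬n) ∨ a.
Step 2: Distribute ∨ over ∧.

((~u) | a) & ((~n) | a)


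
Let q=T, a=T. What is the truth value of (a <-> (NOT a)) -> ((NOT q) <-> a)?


Substitute q=T, a=T:
NOT a = F
a <-> (NOT a) = T <-> F = F
NOT q = F
(NOT q) <-> a = F <-> T = F
(a <-> (NOT a)) -> ((NOT q) <-> a) = F -> F = T

T


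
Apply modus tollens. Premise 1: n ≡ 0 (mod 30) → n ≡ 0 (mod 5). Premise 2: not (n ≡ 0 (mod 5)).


Modus tollens: from (P → Q) and ¬Q, infer ¬P.
Q = 'n ≡ 0 (mod 5)' is denied; since P → Q, P must also fail.

Not (n ≡ 0 (mod 30)).


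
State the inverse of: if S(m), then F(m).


The inverse of (P → Q) is (¬P → ¬Q). It is equivalent to the converse, not to the original.
Here P = 'S(m)' and Q = 'F(m)'.

If not (S(m)), then not (F(m)).


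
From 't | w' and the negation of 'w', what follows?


Disjunctive syllogism: from (P ∨ Q) and ¬P, infer Q.
One disjunct, 'w', is ruled out; the other must hold.

t


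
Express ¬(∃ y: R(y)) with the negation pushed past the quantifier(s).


¬(∀ x: φ) = ∃ x: ¬φ, and ¬(∃ x: φ) = ∀ x: ¬φ.
Apply to the existential statement.

∀ y: ¬(R(y))


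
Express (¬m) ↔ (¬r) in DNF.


Step 1: (¬m) ↔ (¬r) is true exactly when both agree: ((¬m) ∧ (¬r)) ∨ (¬(¬m) ∧ ¬(¬r)).
Step 2: Eliminate any double negations (¬¬X = X).

((¬m) ∧ (¬r)) ∨ (m ∧ r)


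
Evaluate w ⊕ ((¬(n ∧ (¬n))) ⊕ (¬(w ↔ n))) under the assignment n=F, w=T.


Substitute n=F, w=T:
¬n = T
n ∧ (¬n) = F ∧ T = F
¬(n ∧ (¬n)) = T
w ↔ n = T ↔ F = F
¬(w ↔ n) = T
(¬(n ∧ (¬n))) ⊕ (¬(w ↔ n)) = T ⊕ T = F
w ⊕ ((¬(n ∧ (¬n))) ⊕ (¬(w ↔ n))) = T ⊕ F = T

T


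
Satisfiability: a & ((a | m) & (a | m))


Search for a satisfying assignment over {a, m}.
Try a=True, m=False: the formula evaluates to True.
A satisfying assignment exists.

Satisfiable.


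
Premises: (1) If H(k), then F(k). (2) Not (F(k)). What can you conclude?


Modus tollens: from (P → Q) and ¬Q, infer ¬P.
Q = 'F(k)' is denied; since P → Q, P must also fail.

Not (H(k)).


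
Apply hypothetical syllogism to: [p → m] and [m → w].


Hypothetical syllogism: from (P → Q) and (Q → R), infer (P → R).
Chain the two implications through the shared middle term 'm'.

p → w


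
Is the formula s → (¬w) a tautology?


Build the truth table over {s, w}:
s | w | φ
---------
F | F | T
T | F | T
F | T | T
T | T | F
Counterexample at row 4: with s=T, w=T, the formula is F.

No, it is not a tautology.


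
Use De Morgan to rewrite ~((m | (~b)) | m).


De Morgan: the negation of a disjunction is the conjunction of the negations.
Distribute ~ across |, flipping it to &, and negate each literal.

((~m) & b) & (~m)


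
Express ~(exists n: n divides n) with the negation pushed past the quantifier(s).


¬(forall x: φ) = exists x: ¬φ, and ¬(exists x: φ) = forall x: ¬φ.
Apply to the existential statement.

forall n: ~(n divides n)


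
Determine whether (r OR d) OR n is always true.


Build the truth table over {d, n, r}:
d | n | r | φ
-------------
F | F | F | F
T | F | F | T
F | T | F | T
T | T | F | T
F | F | T | T
T | F | T | T
F | T | T | T
T | T | T | T
Counterexample at row 1: with d=F, n=F, r=F, the formula is F.

No, it is not a tautology.


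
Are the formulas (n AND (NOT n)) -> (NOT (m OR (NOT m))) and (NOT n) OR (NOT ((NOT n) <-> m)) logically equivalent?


Compare truth tables:
m | n | φ | ψ
-------------
F | F | T | T
T | F | T | T
F | T | T | F
T | T | T | T
They differ at row 3 (m=F, n=T): φ=T but ψ=F.

No, they are not logically equivalent.


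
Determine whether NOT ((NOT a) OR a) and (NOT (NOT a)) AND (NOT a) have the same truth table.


Compare truth tables:
a | φ | ψ
---------
F | F | F
T | F | F
The columns φ and ψ agree on every row.

Yes, they are logically equivalent.


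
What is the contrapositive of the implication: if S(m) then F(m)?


The contrapositive of (P → Q) is (¬Q → ¬P); it is logically equivalent to the original.
Here P = 'S(m)' and Q = 'F(m)'.

If not (F(m)), then not (S(m)).


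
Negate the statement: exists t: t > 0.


¬(forall x: φ) = exists x: ¬φ, and ¬(exists x: φ) = forall x: ¬φ.
Apply to the existential statement.

forall t: ~(t > 0)


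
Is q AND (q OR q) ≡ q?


Compare truth tables:
q | φ | ψ
---------
F | F | F
T | T | T
The columns φ and ψ agree on every row.

Yes, they are logically equivalent.


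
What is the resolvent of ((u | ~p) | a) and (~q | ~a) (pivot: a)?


The clauses contain complementary literals a and ~a.
Resolution eliminates this pair and disjoins the remaining literals (merging duplicates).

((~p | u) | ~q)


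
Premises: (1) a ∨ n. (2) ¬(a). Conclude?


Disjunctive syllogism: from (P ∨ Q) and ¬P, infer Q.
One disjunct, 'a', is ruled out; the other must hold.

n


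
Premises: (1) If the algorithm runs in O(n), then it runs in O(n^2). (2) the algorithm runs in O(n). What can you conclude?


Modus ponens: from (P → Q) and P, infer Q.
P = 'the algorithm runs in O(n)' is asserted, and P → Q holds, so Q follows.

it runs in O(n^2).


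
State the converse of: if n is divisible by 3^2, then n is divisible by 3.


The converse of (P → Q) is (Q → P). It is not in general equivalent to the original.
Here P = 'n is divisible by 3^2' and Q = 'n is divisible by 3'.

If n is divisible by 3, then n is divisible by 3^2.


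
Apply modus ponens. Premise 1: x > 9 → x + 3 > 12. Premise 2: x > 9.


Modus ponens: from (P → Q) and P, infer Q.
P = 'x > 9' is asserted, and P → Q holds, so Q follows.

x + 3 > 12.


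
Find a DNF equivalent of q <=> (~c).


Step 1: q ↔ (¬c) is true exactly when both agree: (q ∧ (¬c)) ∨ (¬q ∧ ¬(¬c)).
Step 2: Eliminate any double negations (¬¬X = X).

(q & (~c)) | ((~q) & c)


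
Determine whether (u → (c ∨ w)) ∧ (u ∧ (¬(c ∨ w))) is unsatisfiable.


Truth table over {c, u, w}:
c | u | w | φ
-------------
F | F | F | F
T | F | F | F
F | T | F | F
T | T | F | F
F | F | T | F
T | F | T | F
F | T | T | F
T | T | T | F
Every row is false.

Yes, it is a contradiction.


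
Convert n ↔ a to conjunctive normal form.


Step 1: Rewrite n ↔ a as (n → a) ∧ (a → n).
Step 2: Rewrite each implication as a disjunction.

((¬n) ∨ a) ∧ ((¬a) ∨ n)


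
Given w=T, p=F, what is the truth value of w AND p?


Conjunction is true only when both operands are true.
Substitute: w=T, p=F.
T AND F evaluates to F.

F


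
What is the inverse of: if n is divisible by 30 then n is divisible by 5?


The inverse of (P → Q) is (¬P → ¬Q). It is equivalent to the converse, not to the original.
Here P = 'n is divisible by 30' and Q = 'n is divisible by 5'.

If not (n is divisible by 30), then not (n is divisible by 5).


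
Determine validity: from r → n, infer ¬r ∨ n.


This matches the form of material implication: the conclusion follows in every model of the premises.

Valid.


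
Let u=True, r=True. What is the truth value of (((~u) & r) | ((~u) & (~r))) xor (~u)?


Substitute u=True, r=True:
~u = False
(~u) & r = False & True = False
~u = False
~r = False
(~u) & (~r) = False & False = False
((~u) & r) | ((~u) & (~r)) = False | False = False
~u = False
(((~u) & r) | ((~u) & (~r))) xor (~u) = False xor False = False

False


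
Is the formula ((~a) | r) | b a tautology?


Build the truth table over {a, b, r}:
a | b | r | φ
-------------
False | False | False | True
True | False | False | False
False | True | False | True
True | True | False | True
False | False | True | True
True | False | True | True
False | True | True | True
True | True | True | True
Counterexample at row 2: with a=True, b=False, r=False, the formula is False.

No, it is not a tautology.


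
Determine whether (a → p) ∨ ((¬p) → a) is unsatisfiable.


Truth table over {a, p}:
a | p | φ
---------
F | F | T
T | F | T
F | T | T
T | T | T
Satisfying assignment at row 1: a=F, p=F gives T.

No, it is not a contradiction.


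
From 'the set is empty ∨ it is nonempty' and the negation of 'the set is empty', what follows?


Disjunctive syllogism: from (P ∨ Q) and ¬P, infer Q.
One disjunct, 'the set is empty', is ruled out; the other must hold.

it is nonempty


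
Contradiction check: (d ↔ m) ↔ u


Truth table over {d, m, u}:
d | m | u | φ
-------------
F | F | F | F
T | F | F | T
F | T | F | T
T | T | F | F
F | F | T | T
T | F | T | F
F | T | T | F
T | T | T | T
Satisfying assignment at row 2: d=T, m=F, u=F gives T.

No, it is not a contradiction.


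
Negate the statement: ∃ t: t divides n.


¬(∀ x: φ) = ∃ x: ¬φ, and ¬(∃ x: φ) = ∀ x: ¬φ.
Apply to the existential statement.

∀ t: ¬(t divides n)


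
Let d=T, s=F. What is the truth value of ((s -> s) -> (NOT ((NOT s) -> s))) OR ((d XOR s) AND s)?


Substitute d=T, s=F:
s -> s = F -> F = T
NOT s = T
(NOT s) -> s = T -> F = F
NOT ((NOT s) -> s) = T
(s -> s) -> (NOT ((NOT s) -> s)) = T -> T = T
d XOR s = T XOR F = T
(d XOR s) AND s = T AND F = F
((s -> s) -> (NOT ((NOT s) -> s))) OR ((d XOR s) AND s) = T OR F = T

T


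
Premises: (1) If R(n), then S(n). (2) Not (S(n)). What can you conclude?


Modus tollens: from (P → Q) and ¬Q, infer ¬P.
Q = 'S(n)' is denied; since P → Q, P must also fail.

Not (R(n)).


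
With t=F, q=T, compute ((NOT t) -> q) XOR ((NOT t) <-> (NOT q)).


Substitute t=F, q=T:
NOT t = T
(NOT t) -> q = T -> T = T
NOT t = T
NOT q = F
(NOT t) <-> (NOT q) = T <-> F = F
((NOT t) -> q) XOR ((NOT t) <-> (NOT q)) = T XOR F = T

T


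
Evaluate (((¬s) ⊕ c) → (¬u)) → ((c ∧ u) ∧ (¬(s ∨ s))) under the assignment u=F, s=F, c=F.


Substitute u=F, s=F, c=F:
¬s = T
(¬s) ⊕ c = T ⊕ F = T
¬u = T
((¬s) ⊕ c) → (¬u) = T → T = T
c ∧ u = F ∧ F = F
s ∨ s = F ∨ F = F
¬(s ∨ s) = T
(c ∧ u) ∧ (¬(s ∨ s)) = F ∧ T = F
(((¬s) ⊕ c) → (¬u)) → ((c ∧ u) ∧ (¬(s ∨ s))) = T → F = F

F


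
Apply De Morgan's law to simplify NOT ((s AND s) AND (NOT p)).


De Morgan: the negation of a conjunction is the disjunction of the negations.
Distribute NOT across AND, flipping it to OR, and negate each literal.

((NOT s) OR (NOT s)) OR p


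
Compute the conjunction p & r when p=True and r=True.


Conjunction is true only when both operands are true.
Substitute: p=True, r=True.
True & True evaluates to True.

True


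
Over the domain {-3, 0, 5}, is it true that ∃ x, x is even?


Evaluate the predicate on each element: -3:F, 0:T, 5:F.
Witness x = 0 satisfies the predicate.

T


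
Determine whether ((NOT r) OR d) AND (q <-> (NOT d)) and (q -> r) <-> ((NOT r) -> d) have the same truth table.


Compare truth tables:
d | q | r | φ | ψ
-----------------
F | F | F | F | F
T | F | F | T | T
F | T | F | T | T
T | T | F | F | F
F | F | T | F | T
T | F | T | T | T
F | T | T | F | T
T | T | T | F | T
They differ at row 5 (d=F, q=F, r=T): φ=F but ψ=T.

No, they are not logically equivalent.


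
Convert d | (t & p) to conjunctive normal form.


Step 1: Distribute ∨ over ∧: d ∨ (t ∧ p) = (d ∨ t) ∧ (d ∨ p).

(d | t) & (d | p)


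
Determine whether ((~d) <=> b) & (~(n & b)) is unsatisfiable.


Truth table over {b, d, n}:
b | d | n | φ
-------------
False | False | False | False
True | False | False | True
False | True | False | True
True | True | False | False
False | False | True | False
True | False | True | False
False | True | True | True
True | True | True | False
Satisfying assignment at row 2: b=True, d=False, n=False gives True.

No, it is not a contradiction.


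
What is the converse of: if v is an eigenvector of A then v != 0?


The converse of (P → Q) is (Q → P). It is not in general equivalent to the original.
Here P = 'v is an eigenvector of A' and Q = 'v != 0'.

If v != 0, then v is an eigenvector of A.


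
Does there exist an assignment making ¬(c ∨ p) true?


Search for a satisfying assignment over {c, p}.
Try c=F, p=F: the formula evaluates to T.
A satisfying assignment exists.

Satisfiable.


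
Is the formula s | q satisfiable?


Search for a satisfying assignment over {q, s}.
Try q=True, s=False: the formula evaluates to True.
A satisfying assignment exists.

Satisfiable.


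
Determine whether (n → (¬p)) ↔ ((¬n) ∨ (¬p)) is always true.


Build the truth table over {n, p}:
n | p | φ
---------
F | F | T
T | F | T
F | T | T
T | T | T
Every row evaluates to true.

Yes, it is a tautology.


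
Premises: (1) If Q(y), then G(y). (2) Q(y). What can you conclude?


Modus ponens: from (P → Q) and P, infer Q.
P = 'Q(y)' is asserted, and P → Q holds, so Q follows.

G(y).


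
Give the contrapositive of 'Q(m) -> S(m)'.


The contrapositive of (P → Q) is (¬Q → ¬P); it is logically equivalent to the original.
Here P = 'Q(m)' and Q = 'S(m)'.

If not (S(m)), then not (Q(m)).


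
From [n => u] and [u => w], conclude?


Hypothetical syllogism: from (P → Q) and (Q → R), infer (P → R).
Chain the two implications through the shared middle term 'u'.

n => w


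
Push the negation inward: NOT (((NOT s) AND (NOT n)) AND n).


De Morgan: the negation of a conjunction is the disjunction of the negations.
Distribute NOT across AND, flipping it to OR, and negate each literal.

(s OR n) OR (NOT n)


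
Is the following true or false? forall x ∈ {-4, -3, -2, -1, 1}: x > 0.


Evaluate the predicate on each element: -4:False, -3:False, -2:False, -1:False, 1:True.
Counterexample x = -4 fails the predicate.

False


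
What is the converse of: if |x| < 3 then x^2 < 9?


The converse of (P → Q) is (Q → P). It is not in general equivalent to the original.
Here P = '|x| < 3' and Q = 'x^2 < 9'.

If x^2 < 9, then |x| < 3.


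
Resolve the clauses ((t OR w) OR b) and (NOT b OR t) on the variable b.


The clauses contain complementary literals b and NOTb.
Resolution eliminates this pair and disjoins the remaining literals (merging duplicates).

(t OR w)


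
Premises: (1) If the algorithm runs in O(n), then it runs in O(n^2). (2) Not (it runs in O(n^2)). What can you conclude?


Modus tollens: from (P → Q) and ¬Q, infer ¬P.
Q = 'it runs in O(n^2)' is denied; since P → Q, P must also fail.

Not (the algorithm runs in O(n)).


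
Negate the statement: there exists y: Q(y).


¬(for all x: φ) = there exists x: ¬φ, and ¬(there exists x: φ) = for all x: ¬φ.
Apply to the existential statement.

for all y: NOT(Q(y))


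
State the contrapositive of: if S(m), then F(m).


The contrapositive of (P → Q) is (¬Q → ¬P); it is logically equivalent to the original.
Here P = 'S(m)' and Q = 'F(m)'.

If not (F(m)), then not (S(m)).


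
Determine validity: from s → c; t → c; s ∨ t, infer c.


This matches the form of proof by cases: the conclusion follows in every model of the premises.

Valid.


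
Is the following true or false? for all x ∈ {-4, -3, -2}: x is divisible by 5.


Evaluate the predicate on each element: -4:F, -3:F, -2:F.
Counterexample x = -4 fails the predicate.

F


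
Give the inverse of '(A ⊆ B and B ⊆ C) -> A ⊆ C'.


The inverse of (P → Q) is (¬P → ¬Q). It is equivalent to the converse, not to the original.
Here P = '(A ⊆ B and B ⊆ C)' and Q = 'A ⊆ C'.

If not ((A ⊆ B and B ⊆ C)), then not (A ⊆ C).


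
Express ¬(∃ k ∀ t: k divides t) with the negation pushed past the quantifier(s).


Negation flips each quantifier (∀↔∃) and negates the inner predicate.
¬(∃ k ∀ t: φ) = ∀ k ∃ t: ¬φ.

∀ k ∃ t: ¬(k divides t)


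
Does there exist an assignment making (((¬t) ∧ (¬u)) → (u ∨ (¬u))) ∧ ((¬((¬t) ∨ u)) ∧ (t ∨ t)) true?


Search for a satisfying assignment over {t, u}.
Try t=T, u=F: the formula evaluates to T.
A satisfying assignment exists.

Satisfiable.


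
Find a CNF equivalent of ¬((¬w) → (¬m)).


Step 1: Rewrite (¬w) → (¬m) as ¬(¬w) ∨ (¬m).
Step 2: Negate: ¬(¬(¬w) ∨ (¬m)) = (¬w) ∧ ¬(¬m) (De Morgan + double negation).
Step 3: Eliminate any double negations (¬¬X = X).

(¬w) ∧ m


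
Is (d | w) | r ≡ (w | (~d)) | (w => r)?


Compare truth tables:
d | r | w | φ | ψ
-----------------
False | False | False | False | True
True | False | False | True | True
False | True | False | True | True
True | True | False | True | True
False | False | True | True | True
True | False | True | True | True
False | True | True | True | True
True | True | True | True | True
They differ at row 1 (d=False, r=False, w=False): φ=False but ψ=True.

No, they are not logically equivalent.


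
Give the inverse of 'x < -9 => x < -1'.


The inverse of (P → Q) is (¬P → ¬Q). It is equivalent to the converse, not to the original.
Here P = 'x < -9' and Q = 'x < -1'.

If not (x < -9), then not (x < -1).


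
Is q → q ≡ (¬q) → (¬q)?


Compare truth tables:
q | φ | ψ
---------
F | T | T
T | T | T
The columns φ and ψ agree on every row.

Yes, they are logically equivalent.


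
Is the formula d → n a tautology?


Build the truth table over {d, n}:
d | n | φ
---------
F | F | T
T | F | F
F | T | T
T | T | T
Counterexample at row 2: with d=T, n=F, the formula is F.

No, it is not a tautology.


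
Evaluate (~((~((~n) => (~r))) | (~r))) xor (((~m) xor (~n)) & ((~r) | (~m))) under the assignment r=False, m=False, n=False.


Substitute r=False, m=False, n=False:
… (earlier sub-steps elided)
(~((~n) => (~r))) | (~r) = False | True = True
~((~((~n) => (~r))) | (~r)) = False
~m = True
~n = True
(~m) xor (~n) = True xor True = False
~r = True
~m = True
(~r) | (~m) = True | True = True
((~m) xor (~n)) & ((~r) | (~m)) = False & True = False
(~((~((~n) => (~r))) | (~r))) xor (((~m) xor (~n)) & ((~r) | (~m))) = False xor False = False

False


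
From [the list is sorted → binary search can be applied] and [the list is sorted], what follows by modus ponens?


Modus ponens: from (P → Q) and P, infer Q.
P = 'the list is sorted' is asserted, and P → Q holds, so Q follows.

binary search can be applied.


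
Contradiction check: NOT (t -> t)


Truth table over {t}:
t | φ
-----
F | F
T | F
Every row is false.

Yes, it is a contradiction.


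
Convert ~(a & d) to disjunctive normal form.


Step 1: Apply De Morgan: ¬(a ∧ d) = ¬a ∨ ¬d.

(~a) | (~d)


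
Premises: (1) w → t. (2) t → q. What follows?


Hypothetical syllogism: from (P → Q) and (Q → R), infer (P → R).
Chain the two implications through the shared middle term 't'.

w → q


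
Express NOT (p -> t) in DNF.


Step 1: Rewrite implication then negate: ¬(¬p ∨ t) = p ∧ ¬t.

p AND (NOT t)


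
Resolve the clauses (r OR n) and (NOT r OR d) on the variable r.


The clauses contain complementary literals r and NOTr.
Resolution eliminates this pair and disjoins the remaining literals (merging duplicates).

(n OR d)


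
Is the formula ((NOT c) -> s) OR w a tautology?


Build the truth table over {c, s, w}:
c | s | w | φ
-------------
F | F | F | F
T | F | F | T
F | T | F | T
T | T | F | T
F | F | T | T
T | F | T | T
F | T | T | T
T | T | T | T
Counterexample at row 1: with c=F, s=F, w=F, the formula is F.

No, it is not a tautology.


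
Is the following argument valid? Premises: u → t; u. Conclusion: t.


This matches the form of modus ponens: the conclusion follows in every model of the premises.

Valid.


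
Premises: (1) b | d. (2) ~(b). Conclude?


Disjunctive syllogism: from (P ∨ Q) and ¬P, infer Q.
One disjunct, 'b', is ruled out; the other must hold.

d


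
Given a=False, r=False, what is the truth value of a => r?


Implication is false only when antecedent is true and consequent is false.
Substitute: a=False, r=False.
False => False evaluates to True.

True


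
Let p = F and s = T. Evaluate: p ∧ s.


Conjunction is true only when both operands are true.
Substitute: p=F, s=T.
F ∧ T evaluates to F.

F


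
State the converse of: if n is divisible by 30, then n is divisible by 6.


The converse of (P → Q) is (Q → P). It is not in general equivalent to the original.
Here P = 'n is divisible by 30' and Q = 'n is divisible by 6'.

If n is divisible by 6, then n is divisible by 30.


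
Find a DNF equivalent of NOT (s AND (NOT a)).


Step 1: Apply De Morgan: ¬(s ∧ (¬a)) = ¬s ∨ ¬(¬a).
Step 2: Eliminate any double negations (¬¬X = X).

(NOT s) OR a


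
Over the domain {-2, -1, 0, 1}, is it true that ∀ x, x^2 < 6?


Evaluate the predicate on each element: -2:T, -1:T, 0:T, 1:T.
Every element satisfies the predicate.

T


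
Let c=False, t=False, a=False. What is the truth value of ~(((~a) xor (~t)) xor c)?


Substitute c=False, t=False, a=False:
~a = True
~t = True
(~a) xor (~t) = True xor True = False
((~a) xor (~t)) xor c = False xor False = False
~(((~a) xor (~t)) xor c) = True

True


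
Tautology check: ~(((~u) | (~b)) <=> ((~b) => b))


Build the truth table over {b, u}:
b | u | φ
---------
False | False | True
True | False | False
False | True | True
True | True | True
Counterexample at row 2: with b=True, u=False, the formula is False.

No, it is not a tautology.


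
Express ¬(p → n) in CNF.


Step 1: Rewrite p → n as ¬p ∨ n.
Step 2: Negate: ¬(¬p ∨ n) = p ∧ ¬n (De Morgan + double negation).

p ∧ (¬n)


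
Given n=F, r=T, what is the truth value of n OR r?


Disjunction is false only when both operands are false.
Substitute: n=F, r=T.
F OR T evaluates to T.

T


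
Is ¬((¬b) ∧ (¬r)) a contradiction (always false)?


Truth table over {b, r}:
b | r | φ
---------
F | F | F
T | F | T
F | T | T
T | T | T
Satisfying assignment at row 2: b=T, r=F gives T.

No, it is not a contradiction.


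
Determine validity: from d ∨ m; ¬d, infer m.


This matches the form of disjunctive syllogism: the conclusion follows in every model of the premises.

Valid.


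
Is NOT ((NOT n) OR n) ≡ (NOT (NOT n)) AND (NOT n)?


Compare truth tables:
n | φ | ψ
---------
F | F | F
T | F | F
The columns φ and ψ agree on every row.

Yes, they are logically equivalent.


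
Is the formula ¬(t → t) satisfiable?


Check all 2 assignments over {t}:
t | φ
-----
F | F
T | F
No assignment makes the formula true.

Unsatisfiable.


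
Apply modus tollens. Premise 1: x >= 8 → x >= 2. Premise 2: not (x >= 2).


Modus tollens: from (P → Q) and ¬Q, infer ¬P.
Q = 'x >= 2' is denied; since P → Q, P must also fail.

Not (x >= 8).


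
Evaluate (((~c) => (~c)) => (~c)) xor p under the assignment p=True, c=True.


Substitute p=True, c=True:
~c = False
~c = False
(~c) => (~c) = False => False = True
~c = False
((~c) => (~c)) => (~c) = True => False = False
(((~c) => (~c)) => (~c)) xor p = False xor True = True

True


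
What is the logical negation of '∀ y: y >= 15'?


¬(∀ x: φ) = ∃ x: ¬φ, and ¬(∃ x: φ) = ∀ x: ¬φ.
Apply to the universal statement.

∃ y: ¬(y >= 15)


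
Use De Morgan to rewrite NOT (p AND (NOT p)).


De Morgan: the negation of a conjunction is the disjunction of the negations.
Distribute NOT across AND, flipping it to OR, and negate each literal.

(NOT p) OR p


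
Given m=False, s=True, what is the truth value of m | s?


Disjunction is false only when both operands are false.
Substitute: m=False, s=True.
False | True evaluates to True.

True


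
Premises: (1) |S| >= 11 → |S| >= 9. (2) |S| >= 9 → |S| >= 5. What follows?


Hypothetical syllogism: from (P → Q) and (Q → R), infer (P → R).
Chain the two implications through the shared middle term '|S| >= 9'.

|S| >= 11 → |S| >= 5


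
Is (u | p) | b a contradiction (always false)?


Truth table over {b, p, u}:
b | p | u | φ
-------------
False | False | False | False
True | False | False | True
False | True | False | True
True | True | False | True
False | False | True | True
True | False | True | True
False | True | True | True
True | True | True | True
Satisfying assignment at row 2: b=True, p=False, u=False gives True.

No, it is not a contradiction.


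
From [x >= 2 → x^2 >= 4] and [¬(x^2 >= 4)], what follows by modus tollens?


Modus tollens: from (P → Q) and ¬Q, infer ¬P.
Q = 'x^2 >= 4' is denied; since P → Q, P must also fail.

Not (x >= 2).


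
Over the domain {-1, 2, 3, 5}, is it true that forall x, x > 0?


Evaluate the predicate on each element: -1:False, 2:True, 3:True, 5:True.
Counterexample x = -1 fails the predicate.

False


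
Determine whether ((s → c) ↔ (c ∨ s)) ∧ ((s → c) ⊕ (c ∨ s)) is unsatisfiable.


Truth table over {c, s}:
c | s | φ
---------
F | F | F
T | F | F
F | T | F
T | T | F
Every row is false.

Yes, it is a contradiction.


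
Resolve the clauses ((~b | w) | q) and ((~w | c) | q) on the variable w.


The clauses contain complementary literals w and ~w.
Resolution eliminates this pair and disjoins the remaining literals (merging duplicates).

((q | ~b) | c)


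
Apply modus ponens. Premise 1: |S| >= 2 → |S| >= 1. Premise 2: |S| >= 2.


Modus ponens: from (P → Q) and P, infer Q.
P = '|S| >= 2' is asserted, and P → Q holds, so Q follows.

|S| >= 1.


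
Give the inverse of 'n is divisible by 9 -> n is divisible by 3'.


The inverse of (P → Q) is (¬P → ¬Q). It is equivalent to the converse, not to the original.
Here P = 'n is divisible by 9' and Q = 'n is divisible by 3'.

If not (n is divisible by 9), then not (n is divisible by 3).


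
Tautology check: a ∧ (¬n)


Build the truth table over {a, n}:
a | n | φ
---------
F | F | F
T | F | T
F | T | F
T | T | F
Counterexample at row 1: with a=F, n=F, the formula is F.

No, it is not a tautology.


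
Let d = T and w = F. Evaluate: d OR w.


Disjunction is false only when both operands are false.
Substitute: d=T, w=F.
T OR F evaluates to T.

T


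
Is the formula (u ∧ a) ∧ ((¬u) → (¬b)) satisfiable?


Search for a satisfying assignment over {a, b, u}.
Try a=T, b=F, u=T: the formula evaluates to T.
A satisfying assignment exists.

Satisfiable.


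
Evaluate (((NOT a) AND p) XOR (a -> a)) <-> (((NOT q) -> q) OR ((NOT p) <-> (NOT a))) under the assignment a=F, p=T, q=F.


Substitute a=F, p=T, q=F:
… (earlier sub-steps elided)
(NOT a) AND p = T AND T = T
a -> a = F -> F = T
((NOT a) AND p) XOR (a -> a) = T XOR T = F
NOT q = T
(NOT q) -> q = T -> F = F
NOT p = F
NOT a = T
(NOT p) <-> (NOT a) = F <-> T = F
((NOT q) -> q) OR ((NOT p) <-> (NOT a)) = F OR F = F
(((NOT a) AND p) XOR (a -> a)) <-> (((NOT q) -> q) OR ((NOT p) <-> (NOT a))) = F <-> F = T

T


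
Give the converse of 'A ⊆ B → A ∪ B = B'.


The converse of (P → Q) is (Q → P). It is not in general equivalent to the original.
Here P = 'A ⊆ B' and Q = 'A ∪ B = B'.

If A ∪ B = B, then A ⊆ B.


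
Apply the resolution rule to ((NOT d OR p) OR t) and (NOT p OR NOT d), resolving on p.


The clauses contain complementary literals p and NOTp.
Resolution eliminates this pair and disjoins the remaining literals (merging duplicates).

(t OR NOT d)


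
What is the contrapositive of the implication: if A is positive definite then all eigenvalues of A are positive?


The contrapositive of (P → Q) is (¬Q → ¬P); it is logically equivalent to the original.
Here P = 'A is positive definite' and Q = 'all eigenvalues of A are positive'.

If not (all eigenvalues of A are positive), then not (A is positive definite).


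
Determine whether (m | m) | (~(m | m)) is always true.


Build the truth table over {m}:
m | φ
-----
False | True
True | True
Every row evaluates to true.

Yes, it is a tautology.


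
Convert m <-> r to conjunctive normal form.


Step 1: Rewrite m ↔ r as (m → r) ∧ (r → m).
Step 2: Rewrite each implication as a disjunction.

((NOT m) OR r) AND ((NOT r) OR m)


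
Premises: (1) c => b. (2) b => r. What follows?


Hypothetical syllogism: from (P → Q) and (Q → R), infer (P → R).
Chain the two implications through the shared middle term 'b'.

c => r


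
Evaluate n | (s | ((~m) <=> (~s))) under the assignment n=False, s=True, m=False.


Substitute n=False, s=True, m=False:
~m = True
~s = False
(~m) <=> (~s) = True <=> False = False
s | ((~m) <=> (~s)) = True | False = True
n | (s | ((~m) <=> (~s))) = False | True = True

True


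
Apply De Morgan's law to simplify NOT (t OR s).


De Morgan: the negation of a disjunction is the conjunction of the negations.
Distribute NOT across OR, flipping it to AND, and negate each literal.

(NOT t) AND (NOT s)


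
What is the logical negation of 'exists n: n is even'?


¬(forall x: φ) = exists x: ¬φ, and ¬(exists x: φ) = forall x: ¬φ.
Apply to the existential statement.

forall n: ~(n is even)


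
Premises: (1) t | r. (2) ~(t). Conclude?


Disjunctive syllogism: from (P ∨ Q) and ¬P, infer Q.
One disjunct, 't', is ruled out; the other must hold.

r


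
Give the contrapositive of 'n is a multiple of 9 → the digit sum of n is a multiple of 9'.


The contrapositive of (P → Q) is (¬Q → ¬P); it is logically equivalent to the original.
Here P = 'n is a multiple of 9' and Q = 'the digit sum of n is a multiple of 9'.

If not (the digit sum of n is a multiple of 9), then not (n is a multiple of 9).


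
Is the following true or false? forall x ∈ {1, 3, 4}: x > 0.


Evaluate the predicate on each element: 1:True, 3:True, 4:True.
Every element satisfies the predicate.

True
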